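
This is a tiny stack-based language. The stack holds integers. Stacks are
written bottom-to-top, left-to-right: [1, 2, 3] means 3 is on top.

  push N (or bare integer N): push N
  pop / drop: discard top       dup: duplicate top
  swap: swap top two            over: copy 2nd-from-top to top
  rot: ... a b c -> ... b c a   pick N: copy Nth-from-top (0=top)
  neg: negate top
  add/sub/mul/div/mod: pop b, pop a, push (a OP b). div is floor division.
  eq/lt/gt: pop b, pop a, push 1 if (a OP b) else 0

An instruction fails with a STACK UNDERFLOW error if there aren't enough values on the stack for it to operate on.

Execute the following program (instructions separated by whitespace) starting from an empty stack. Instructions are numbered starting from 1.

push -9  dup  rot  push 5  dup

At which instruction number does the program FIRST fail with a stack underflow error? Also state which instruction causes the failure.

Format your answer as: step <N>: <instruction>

Answer: step 3: rot

Derivation:
Step 1 ('push -9'): stack = [-9], depth = 1
Step 2 ('dup'): stack = [-9, -9], depth = 2
Step 3 ('rot'): needs 3 value(s) but depth is 2 — STACK UNDERFLOW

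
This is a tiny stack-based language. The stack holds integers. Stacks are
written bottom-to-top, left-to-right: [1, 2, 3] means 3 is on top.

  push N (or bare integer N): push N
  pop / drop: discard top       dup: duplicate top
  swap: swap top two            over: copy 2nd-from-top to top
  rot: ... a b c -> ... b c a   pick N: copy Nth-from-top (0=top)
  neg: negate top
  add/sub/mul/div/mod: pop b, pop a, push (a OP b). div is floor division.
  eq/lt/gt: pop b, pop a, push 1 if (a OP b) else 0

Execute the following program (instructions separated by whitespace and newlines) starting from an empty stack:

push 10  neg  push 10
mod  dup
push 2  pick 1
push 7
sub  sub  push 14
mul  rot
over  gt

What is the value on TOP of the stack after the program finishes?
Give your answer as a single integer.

Answer: 0

Derivation:
After 'push 10': [10]
After 'neg': [-10]
After 'push 10': [-10, 10]
After 'mod': [0]
After 'dup': [0, 0]
After 'push 2': [0, 0, 2]
After 'pick 1': [0, 0, 2, 0]
After 'push 7': [0, 0, 2, 0, 7]
After 'sub': [0, 0, 2, -7]
After 'sub': [0, 0, 9]
After 'push 14': [0, 0, 9, 14]
After 'mul': [0, 0, 126]
After 'rot': [0, 126, 0]
After 'over': [0, 126, 0, 126]
After 'gt': [0, 126, 0]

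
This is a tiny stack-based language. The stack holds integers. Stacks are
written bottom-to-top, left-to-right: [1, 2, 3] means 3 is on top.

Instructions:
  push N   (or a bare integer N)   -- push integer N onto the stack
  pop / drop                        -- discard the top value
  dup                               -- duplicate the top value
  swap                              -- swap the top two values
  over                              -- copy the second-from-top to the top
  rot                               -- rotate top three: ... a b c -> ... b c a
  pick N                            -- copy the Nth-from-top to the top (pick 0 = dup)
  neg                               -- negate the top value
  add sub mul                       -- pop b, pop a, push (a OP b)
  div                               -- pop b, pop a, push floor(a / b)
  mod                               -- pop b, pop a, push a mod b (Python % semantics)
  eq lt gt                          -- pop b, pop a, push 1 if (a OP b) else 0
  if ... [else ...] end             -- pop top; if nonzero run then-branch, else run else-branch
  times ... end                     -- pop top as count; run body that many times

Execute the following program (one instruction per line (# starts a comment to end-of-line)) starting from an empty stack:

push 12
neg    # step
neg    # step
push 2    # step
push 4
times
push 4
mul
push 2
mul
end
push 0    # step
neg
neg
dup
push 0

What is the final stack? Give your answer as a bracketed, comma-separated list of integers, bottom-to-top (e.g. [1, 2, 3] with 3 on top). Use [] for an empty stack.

Answer: [12, 8192, 0, 0, 0]

Derivation:
After 'push 12': [12]
After 'neg': [-12]
After 'neg': [12]
After 'push 2': [12, 2]
After 'push 4': [12, 2, 4]
After 'times': [12, 2]
After 'push 4': [12, 2, 4]
After 'mul': [12, 8]
After 'push 2': [12, 8, 2]
After 'mul': [12, 16]
After 'push 4': [12, 16, 4]
After 'mul': [12, 64]
  ...
After 'mul': [12, 512]
After 'push 2': [12, 512, 2]
After 'mul': [12, 1024]
After 'push 4': [12, 1024, 4]
After 'mul': [12, 4096]
After 'push 2': [12, 4096, 2]
After 'mul': [12, 8192]
After 'push 0': [12, 8192, 0]
After 'neg': [12, 8192, 0]
After 'neg': [12, 8192, 0]
After 'dup': [12, 8192, 0, 0]
After 'push 0': [12, 8192, 0, 0, 0]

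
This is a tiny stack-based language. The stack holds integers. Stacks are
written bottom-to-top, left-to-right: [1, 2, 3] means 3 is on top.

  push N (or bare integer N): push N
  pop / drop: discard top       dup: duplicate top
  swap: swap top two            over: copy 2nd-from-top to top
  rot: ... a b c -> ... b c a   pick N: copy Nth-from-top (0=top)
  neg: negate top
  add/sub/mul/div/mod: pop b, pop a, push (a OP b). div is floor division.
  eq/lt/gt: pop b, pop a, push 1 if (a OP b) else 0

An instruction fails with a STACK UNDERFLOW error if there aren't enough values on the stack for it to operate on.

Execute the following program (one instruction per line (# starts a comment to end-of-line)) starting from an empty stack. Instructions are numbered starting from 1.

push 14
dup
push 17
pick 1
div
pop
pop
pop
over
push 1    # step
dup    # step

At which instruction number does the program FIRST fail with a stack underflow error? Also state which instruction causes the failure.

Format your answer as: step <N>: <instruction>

Answer: step 9: over

Derivation:
Step 1 ('push 14'): stack = [14], depth = 1
Step 2 ('dup'): stack = [14, 14], depth = 2
Step 3 ('push 17'): stack = [14, 14, 17], depth = 3
Step 4 ('pick 1'): stack = [14, 14, 17, 14], depth = 4
Step 5 ('div'): stack = [14, 14, 1], depth = 3
Step 6 ('pop'): stack = [14, 14], depth = 2
Step 7 ('pop'): stack = [14], depth = 1
Step 8 ('pop'): stack = [], depth = 0
Step 9 ('over'): needs 2 value(s) but depth is 0 — STACK UNDERFLOW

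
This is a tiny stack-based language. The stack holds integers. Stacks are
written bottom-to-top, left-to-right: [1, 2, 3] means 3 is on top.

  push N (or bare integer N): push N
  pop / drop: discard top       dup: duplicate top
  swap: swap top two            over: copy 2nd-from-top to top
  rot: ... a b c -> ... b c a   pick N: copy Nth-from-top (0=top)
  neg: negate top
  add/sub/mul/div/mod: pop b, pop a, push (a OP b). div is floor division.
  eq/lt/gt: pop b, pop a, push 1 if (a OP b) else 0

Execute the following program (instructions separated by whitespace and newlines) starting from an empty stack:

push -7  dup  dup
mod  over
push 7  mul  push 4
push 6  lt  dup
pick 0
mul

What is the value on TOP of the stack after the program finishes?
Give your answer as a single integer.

After 'push -7': [-7]
After 'dup': [-7, -7]
After 'dup': [-7, -7, -7]
After 'mod': [-7, 0]
After 'over': [-7, 0, -7]
After 'push 7': [-7, 0, -7, 7]
After 'mul': [-7, 0, -49]
After 'push 4': [-7, 0, -49, 4]
After 'push 6': [-7, 0, -49, 4, 6]
After 'lt': [-7, 0, -49, 1]
After 'dup': [-7, 0, -49, 1, 1]
After 'pick 0': [-7, 0, -49, 1, 1, 1]
After 'mul': [-7, 0, -49, 1, 1]

Answer: 1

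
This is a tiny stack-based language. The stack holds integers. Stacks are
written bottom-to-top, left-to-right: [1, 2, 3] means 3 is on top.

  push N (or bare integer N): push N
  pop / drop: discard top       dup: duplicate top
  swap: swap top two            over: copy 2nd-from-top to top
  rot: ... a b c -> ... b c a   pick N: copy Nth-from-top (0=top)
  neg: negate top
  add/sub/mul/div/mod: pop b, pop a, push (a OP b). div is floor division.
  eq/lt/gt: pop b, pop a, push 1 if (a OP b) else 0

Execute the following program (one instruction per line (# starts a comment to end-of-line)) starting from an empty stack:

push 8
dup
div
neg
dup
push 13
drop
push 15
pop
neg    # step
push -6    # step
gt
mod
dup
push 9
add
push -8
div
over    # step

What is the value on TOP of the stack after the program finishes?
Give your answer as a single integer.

Answer: 0

Derivation:
After 'push 8': [8]
After 'dup': [8, 8]
After 'div': [1]
After 'neg': [-1]
After 'dup': [-1, -1]
After 'push 13': [-1, -1, 13]
After 'drop': [-1, -1]
After 'push 15': [-1, -1, 15]
After 'pop': [-1, -1]
After 'neg': [-1, 1]
After 'push -6': [-1, 1, -6]
After 'gt': [-1, 1]
After 'mod': [0]
After 'dup': [0, 0]
After 'push 9': [0, 0, 9]
After 'add': [0, 9]
After 'push -8': [0, 9, -8]
After 'div': [0, -2]
After 'over': [0, -2, 0]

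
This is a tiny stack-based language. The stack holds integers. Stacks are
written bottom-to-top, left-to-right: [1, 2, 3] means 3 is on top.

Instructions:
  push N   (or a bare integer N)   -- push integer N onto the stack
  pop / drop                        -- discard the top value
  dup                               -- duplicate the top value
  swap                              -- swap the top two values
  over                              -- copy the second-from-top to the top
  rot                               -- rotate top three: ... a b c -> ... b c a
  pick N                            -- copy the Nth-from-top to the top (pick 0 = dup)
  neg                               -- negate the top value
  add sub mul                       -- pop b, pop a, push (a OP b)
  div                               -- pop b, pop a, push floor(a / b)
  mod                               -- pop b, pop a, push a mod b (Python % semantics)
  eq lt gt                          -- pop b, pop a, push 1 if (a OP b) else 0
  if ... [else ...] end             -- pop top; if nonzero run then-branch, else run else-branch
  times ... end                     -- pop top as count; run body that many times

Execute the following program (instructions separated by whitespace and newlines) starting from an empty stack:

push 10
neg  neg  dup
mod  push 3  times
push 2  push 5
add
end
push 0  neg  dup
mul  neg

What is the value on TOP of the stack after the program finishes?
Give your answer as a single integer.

After 'push 10': [10]
After 'neg': [-10]
After 'neg': [10]
After 'dup': [10, 10]
After 'mod': [0]
After 'push 3': [0, 3]
After 'times': [0]
After 'push 2': [0, 2]
After 'push 5': [0, 2, 5]
After 'add': [0, 7]
  ...
After 'push 5': [0, 7, 2, 5]
After 'add': [0, 7, 7]
After 'push 2': [0, 7, 7, 2]
After 'push 5': [0, 7, 7, 2, 5]
After 'add': [0, 7, 7, 7]
After 'push 0': [0, 7, 7, 7, 0]
After 'neg': [0, 7, 7, 7, 0]
After 'dup': [0, 7, 7, 7, 0, 0]
After 'mul': [0, 7, 7, 7, 0]
After 'neg': [0, 7, 7, 7, 0]

Answer: 0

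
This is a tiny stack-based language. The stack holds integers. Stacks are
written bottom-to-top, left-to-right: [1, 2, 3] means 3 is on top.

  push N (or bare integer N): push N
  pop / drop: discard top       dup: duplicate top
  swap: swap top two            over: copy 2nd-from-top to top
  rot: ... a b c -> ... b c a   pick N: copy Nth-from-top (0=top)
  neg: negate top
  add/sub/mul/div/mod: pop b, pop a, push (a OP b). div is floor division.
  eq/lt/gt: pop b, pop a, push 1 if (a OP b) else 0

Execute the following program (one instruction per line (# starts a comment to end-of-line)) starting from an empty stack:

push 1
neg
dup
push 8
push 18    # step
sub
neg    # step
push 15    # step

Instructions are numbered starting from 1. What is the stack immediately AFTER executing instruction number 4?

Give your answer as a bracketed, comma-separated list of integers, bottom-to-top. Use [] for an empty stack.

Step 1 ('push 1'): [1]
Step 2 ('neg'): [-1]
Step 3 ('dup'): [-1, -1]
Step 4 ('push 8'): [-1, -1, 8]

Answer: [-1, -1, 8]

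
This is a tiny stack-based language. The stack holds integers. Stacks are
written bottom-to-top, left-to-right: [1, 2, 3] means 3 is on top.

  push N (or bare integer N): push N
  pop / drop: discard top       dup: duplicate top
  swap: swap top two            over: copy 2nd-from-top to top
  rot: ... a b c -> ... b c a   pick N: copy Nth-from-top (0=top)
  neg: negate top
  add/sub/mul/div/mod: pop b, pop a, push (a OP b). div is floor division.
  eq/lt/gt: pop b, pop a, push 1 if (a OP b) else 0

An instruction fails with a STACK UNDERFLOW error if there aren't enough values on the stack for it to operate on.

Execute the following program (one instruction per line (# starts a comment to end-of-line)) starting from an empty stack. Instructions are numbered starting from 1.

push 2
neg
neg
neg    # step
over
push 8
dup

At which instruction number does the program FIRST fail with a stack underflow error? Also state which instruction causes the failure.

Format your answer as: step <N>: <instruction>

Step 1 ('push 2'): stack = [2], depth = 1
Step 2 ('neg'): stack = [-2], depth = 1
Step 3 ('neg'): stack = [2], depth = 1
Step 4 ('neg'): stack = [-2], depth = 1
Step 5 ('over'): needs 2 value(s) but depth is 1 — STACK UNDERFLOW

Answer: step 5: over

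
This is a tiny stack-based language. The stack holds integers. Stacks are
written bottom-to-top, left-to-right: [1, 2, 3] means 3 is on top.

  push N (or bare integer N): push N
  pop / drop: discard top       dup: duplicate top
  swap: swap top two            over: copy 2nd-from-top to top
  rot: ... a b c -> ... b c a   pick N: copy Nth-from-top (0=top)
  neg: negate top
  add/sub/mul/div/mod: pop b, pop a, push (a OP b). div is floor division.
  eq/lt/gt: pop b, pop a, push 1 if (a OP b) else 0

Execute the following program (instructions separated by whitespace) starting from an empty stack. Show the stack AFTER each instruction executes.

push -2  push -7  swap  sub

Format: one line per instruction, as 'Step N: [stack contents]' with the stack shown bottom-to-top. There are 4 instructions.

Step 1: [-2]
Step 2: [-2, -7]
Step 3: [-7, -2]
Step 4: [-5]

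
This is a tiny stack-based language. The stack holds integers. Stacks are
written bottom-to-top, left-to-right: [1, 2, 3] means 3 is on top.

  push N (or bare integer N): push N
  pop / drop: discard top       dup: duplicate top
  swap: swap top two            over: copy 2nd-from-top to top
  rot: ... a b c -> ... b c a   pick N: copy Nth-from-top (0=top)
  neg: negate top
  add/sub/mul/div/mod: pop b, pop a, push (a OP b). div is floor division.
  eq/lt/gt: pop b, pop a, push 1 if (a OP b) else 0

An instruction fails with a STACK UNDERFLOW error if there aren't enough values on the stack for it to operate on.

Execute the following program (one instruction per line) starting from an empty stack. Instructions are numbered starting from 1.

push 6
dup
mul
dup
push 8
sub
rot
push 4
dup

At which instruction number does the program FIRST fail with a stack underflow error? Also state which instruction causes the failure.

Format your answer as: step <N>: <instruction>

Step 1 ('push 6'): stack = [6], depth = 1
Step 2 ('dup'): stack = [6, 6], depth = 2
Step 3 ('mul'): stack = [36], depth = 1
Step 4 ('dup'): stack = [36, 36], depth = 2
Step 5 ('push 8'): stack = [36, 36, 8], depth = 3
Step 6 ('sub'): stack = [36, 28], depth = 2
Step 7 ('rot'): needs 3 value(s) but depth is 2 — STACK UNDERFLOW

Answer: step 7: rot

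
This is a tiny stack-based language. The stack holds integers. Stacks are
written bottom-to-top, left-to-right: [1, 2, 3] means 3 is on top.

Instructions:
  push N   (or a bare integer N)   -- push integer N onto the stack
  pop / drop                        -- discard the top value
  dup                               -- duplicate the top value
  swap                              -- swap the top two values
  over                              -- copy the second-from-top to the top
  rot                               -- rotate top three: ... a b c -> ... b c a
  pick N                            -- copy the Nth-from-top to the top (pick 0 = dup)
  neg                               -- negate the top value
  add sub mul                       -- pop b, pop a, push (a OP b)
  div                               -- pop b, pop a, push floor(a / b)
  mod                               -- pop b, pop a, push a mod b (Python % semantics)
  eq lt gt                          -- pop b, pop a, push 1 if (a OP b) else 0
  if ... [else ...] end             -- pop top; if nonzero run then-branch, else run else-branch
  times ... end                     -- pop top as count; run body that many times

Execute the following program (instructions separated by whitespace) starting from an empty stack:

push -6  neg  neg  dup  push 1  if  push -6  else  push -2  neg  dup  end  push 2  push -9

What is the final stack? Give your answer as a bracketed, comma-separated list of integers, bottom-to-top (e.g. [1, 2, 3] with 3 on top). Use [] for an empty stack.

Answer: [-6, -6, -6, 2, -9]

Derivation:
After 'push -6': [-6]
After 'neg': [6]
After 'neg': [-6]
After 'dup': [-6, -6]
After 'push 1': [-6, -6, 1]
After 'if': [-6, -6]
After 'push -6': [-6, -6, -6]
After 'push 2': [-6, -6, -6, 2]
After 'push -9': [-6, -6, -6, 2, -9]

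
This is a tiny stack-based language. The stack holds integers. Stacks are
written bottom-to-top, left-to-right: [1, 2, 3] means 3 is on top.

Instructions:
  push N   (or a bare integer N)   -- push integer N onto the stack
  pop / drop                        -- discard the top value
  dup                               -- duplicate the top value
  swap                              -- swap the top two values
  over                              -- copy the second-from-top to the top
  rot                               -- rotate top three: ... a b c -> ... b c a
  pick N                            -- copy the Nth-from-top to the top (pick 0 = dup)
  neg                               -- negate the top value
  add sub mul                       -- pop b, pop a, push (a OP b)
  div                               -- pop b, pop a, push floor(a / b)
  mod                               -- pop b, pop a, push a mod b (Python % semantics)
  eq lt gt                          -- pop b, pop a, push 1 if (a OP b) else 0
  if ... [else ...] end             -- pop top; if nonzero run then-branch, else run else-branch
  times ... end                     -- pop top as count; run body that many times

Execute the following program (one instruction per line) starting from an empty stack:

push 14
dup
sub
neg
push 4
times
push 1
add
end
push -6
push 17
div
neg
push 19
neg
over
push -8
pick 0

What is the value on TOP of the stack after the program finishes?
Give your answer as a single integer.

Answer: -8

Derivation:
After 'push 14': [14]
After 'dup': [14, 14]
After 'sub': [0]
After 'neg': [0]
After 'push 4': [0, 4]
After 'times': [0]
After 'push 1': [0, 1]
After 'add': [1]
After 'push 1': [1, 1]
After 'add': [2]
  ...
After 'add': [4]
After 'push -6': [4, -6]
After 'push 17': [4, -6, 17]
After 'div': [4, -1]
After 'neg': [4, 1]
After 'push 19': [4, 1, 19]
After 'neg': [4, 1, -19]
After 'over': [4, 1, -19, 1]
After 'push -8': [4, 1, -19, 1, -8]
After 'pick 0': [4, 1, -19, 1, -8, -8]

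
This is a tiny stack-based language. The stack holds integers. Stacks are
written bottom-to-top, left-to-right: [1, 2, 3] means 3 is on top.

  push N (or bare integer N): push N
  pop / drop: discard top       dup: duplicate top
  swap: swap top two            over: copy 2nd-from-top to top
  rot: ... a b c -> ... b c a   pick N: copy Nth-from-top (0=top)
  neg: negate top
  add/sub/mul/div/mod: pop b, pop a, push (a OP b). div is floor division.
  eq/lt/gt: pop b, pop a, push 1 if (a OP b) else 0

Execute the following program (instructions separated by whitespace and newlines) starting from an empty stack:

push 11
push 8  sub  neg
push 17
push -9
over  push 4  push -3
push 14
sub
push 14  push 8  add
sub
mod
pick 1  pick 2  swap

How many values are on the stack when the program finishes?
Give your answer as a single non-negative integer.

After 'push 11': stack = [11] (depth 1)
After 'push 8': stack = [11, 8] (depth 2)
After 'sub': stack = [3] (depth 1)
After 'neg': stack = [-3] (depth 1)
After 'push 17': stack = [-3, 17] (depth 2)
After 'push -9': stack = [-3, 17, -9] (depth 3)
After 'over': stack = [-3, 17, -9, 17] (depth 4)
After 'push 4': stack = [-3, 17, -9, 17, 4] (depth 5)
After 'push -3': stack = [-3, 17, -9, 17, 4, -3] (depth 6)
After 'push 14': stack = [-3, 17, -9, 17, 4, -3, 14] (depth 7)
After 'sub': stack = [-3, 17, -9, 17, 4, -17] (depth 6)
After 'push 14': stack = [-3, 17, -9, 17, 4, -17, 14] (depth 7)
After 'push 8': stack = [-3, 17, -9, 17, 4, -17, 14, 8] (depth 8)
After 'add': stack = [-3, 17, -9, 17, 4, -17, 22] (depth 7)
After 'sub': stack = [-3, 17, -9, 17, 4, -39] (depth 6)
After 'mod': stack = [-3, 17, -9, 17, -35] (depth 5)
After 'pick 1': stack = [-3, 17, -9, 17, -35, 17] (depth 6)
After 'pick 2': stack = [-3, 17, -9, 17, -35, 17, 17] (depth 7)
After 'swap': stack = [-3, 17, -9, 17, -35, 17, 17] (depth 7)

Answer: 7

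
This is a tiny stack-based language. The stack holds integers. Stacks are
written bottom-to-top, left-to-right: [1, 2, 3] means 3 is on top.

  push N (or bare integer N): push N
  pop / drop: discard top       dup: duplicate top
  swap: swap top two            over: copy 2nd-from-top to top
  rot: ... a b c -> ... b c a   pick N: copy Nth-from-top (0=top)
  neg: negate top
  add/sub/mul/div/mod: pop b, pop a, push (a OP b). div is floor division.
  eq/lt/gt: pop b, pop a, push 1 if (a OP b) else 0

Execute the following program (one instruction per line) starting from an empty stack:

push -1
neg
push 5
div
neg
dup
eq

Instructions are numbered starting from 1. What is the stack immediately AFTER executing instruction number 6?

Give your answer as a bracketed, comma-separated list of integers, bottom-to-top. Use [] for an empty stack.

Step 1 ('push -1'): [-1]
Step 2 ('neg'): [1]
Step 3 ('push 5'): [1, 5]
Step 4 ('div'): [0]
Step 5 ('neg'): [0]
Step 6 ('dup'): [0, 0]

Answer: [0, 0]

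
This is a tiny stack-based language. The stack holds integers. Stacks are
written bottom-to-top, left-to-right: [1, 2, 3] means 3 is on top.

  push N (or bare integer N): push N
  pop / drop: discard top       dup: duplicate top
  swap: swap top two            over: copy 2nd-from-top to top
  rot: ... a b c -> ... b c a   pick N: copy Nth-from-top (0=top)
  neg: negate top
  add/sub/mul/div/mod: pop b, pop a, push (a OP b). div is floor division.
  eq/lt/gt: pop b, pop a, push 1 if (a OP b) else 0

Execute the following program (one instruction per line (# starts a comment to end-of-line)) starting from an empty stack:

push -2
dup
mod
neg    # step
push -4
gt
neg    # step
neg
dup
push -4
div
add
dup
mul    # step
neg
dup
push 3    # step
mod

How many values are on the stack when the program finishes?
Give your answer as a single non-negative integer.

Answer: 2

Derivation:
After 'push -2': stack = [-2] (depth 1)
After 'dup': stack = [-2, -2] (depth 2)
After 'mod': stack = [0] (depth 1)
After 'neg': stack = [0] (depth 1)
After 'push -4': stack = [0, -4] (depth 2)
After 'gt': stack = [1] (depth 1)
After 'neg': stack = [-1] (depth 1)
After 'neg': stack = [1] (depth 1)
After 'dup': stack = [1, 1] (depth 2)
After 'push -4': stack = [1, 1, -4] (depth 3)
After 'div': stack = [1, -1] (depth 2)
After 'add': stack = [0] (depth 1)
After 'dup': stack = [0, 0] (depth 2)
After 'mul': stack = [0] (depth 1)
After 'neg': stack = [0] (depth 1)
After 'dup': stack = [0, 0] (depth 2)
After 'push 3': stack = [0, 0, 3] (depth 3)
After 'mod': stack = [0, 0] (depth 2)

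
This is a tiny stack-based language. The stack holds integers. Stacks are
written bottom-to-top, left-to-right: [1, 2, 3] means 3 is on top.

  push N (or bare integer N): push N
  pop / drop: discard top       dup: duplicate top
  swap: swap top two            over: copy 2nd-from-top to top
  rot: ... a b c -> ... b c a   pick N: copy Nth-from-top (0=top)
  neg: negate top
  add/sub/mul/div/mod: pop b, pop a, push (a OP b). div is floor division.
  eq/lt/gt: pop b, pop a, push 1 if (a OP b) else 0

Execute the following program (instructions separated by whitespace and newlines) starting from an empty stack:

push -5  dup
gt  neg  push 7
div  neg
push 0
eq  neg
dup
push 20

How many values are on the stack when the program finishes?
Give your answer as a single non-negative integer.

Answer: 3

Derivation:
After 'push -5': stack = [-5] (depth 1)
After 'dup': stack = [-5, -5] (depth 2)
After 'gt': stack = [0] (depth 1)
After 'neg': stack = [0] (depth 1)
After 'push 7': stack = [0, 7] (depth 2)
After 'div': stack = [0] (depth 1)
After 'neg': stack = [0] (depth 1)
After 'push 0': stack = [0, 0] (depth 2)
After 'eq': stack = [1] (depth 1)
After 'neg': stack = [-1] (depth 1)
After 'dup': stack = [-1, -1] (depth 2)
After 'push 20': stack = [-1, -1, 20] (depth 3)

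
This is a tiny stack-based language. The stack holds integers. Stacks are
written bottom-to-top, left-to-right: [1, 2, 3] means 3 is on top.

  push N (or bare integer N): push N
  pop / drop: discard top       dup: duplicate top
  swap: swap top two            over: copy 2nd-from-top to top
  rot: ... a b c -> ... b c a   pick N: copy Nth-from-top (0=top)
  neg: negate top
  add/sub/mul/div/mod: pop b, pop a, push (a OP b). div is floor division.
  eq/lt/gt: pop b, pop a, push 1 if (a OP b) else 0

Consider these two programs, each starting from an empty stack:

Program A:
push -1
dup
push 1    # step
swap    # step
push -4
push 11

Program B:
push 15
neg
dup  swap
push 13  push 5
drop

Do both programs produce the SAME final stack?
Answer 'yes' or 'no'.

Answer: no

Derivation:
Program A trace:
  After 'push -1': [-1]
  After 'dup': [-1, -1]
  After 'push 1': [-1, -1, 1]
  After 'swap': [-1, 1, -1]
  After 'push -4': [-1, 1, -1, -4]
  After 'push 11': [-1, 1, -1, -4, 11]
Program A final stack: [-1, 1, -1, -4, 11]

Program B trace:
  After 'push 15': [15]
  After 'neg': [-15]
  After 'dup': [-15, -15]
  After 'swap': [-15, -15]
  After 'push 13': [-15, -15, 13]
  After 'push 5': [-15, -15, 13, 5]
  After 'drop': [-15, -15, 13]
Program B final stack: [-15, -15, 13]
Same: no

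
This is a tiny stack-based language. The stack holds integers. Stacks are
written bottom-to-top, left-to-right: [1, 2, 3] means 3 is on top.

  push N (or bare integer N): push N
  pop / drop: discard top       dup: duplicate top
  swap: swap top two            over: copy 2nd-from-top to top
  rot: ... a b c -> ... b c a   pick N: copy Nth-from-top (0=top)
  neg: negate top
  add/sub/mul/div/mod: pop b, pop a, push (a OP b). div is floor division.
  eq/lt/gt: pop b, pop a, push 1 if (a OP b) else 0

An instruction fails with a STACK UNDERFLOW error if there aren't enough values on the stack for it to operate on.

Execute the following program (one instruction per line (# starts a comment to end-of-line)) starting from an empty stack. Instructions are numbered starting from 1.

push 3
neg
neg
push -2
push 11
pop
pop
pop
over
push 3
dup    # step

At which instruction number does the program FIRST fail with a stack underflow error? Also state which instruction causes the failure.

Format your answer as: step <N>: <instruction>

Step 1 ('push 3'): stack = [3], depth = 1
Step 2 ('neg'): stack = [-3], depth = 1
Step 3 ('neg'): stack = [3], depth = 1
Step 4 ('push -2'): stack = [3, -2], depth = 2
Step 5 ('push 11'): stack = [3, -2, 11], depth = 3
Step 6 ('pop'): stack = [3, -2], depth = 2
Step 7 ('pop'): stack = [3], depth = 1
Step 8 ('pop'): stack = [], depth = 0
Step 9 ('over'): needs 2 value(s) but depth is 0 — STACK UNDERFLOW

Answer: step 9: over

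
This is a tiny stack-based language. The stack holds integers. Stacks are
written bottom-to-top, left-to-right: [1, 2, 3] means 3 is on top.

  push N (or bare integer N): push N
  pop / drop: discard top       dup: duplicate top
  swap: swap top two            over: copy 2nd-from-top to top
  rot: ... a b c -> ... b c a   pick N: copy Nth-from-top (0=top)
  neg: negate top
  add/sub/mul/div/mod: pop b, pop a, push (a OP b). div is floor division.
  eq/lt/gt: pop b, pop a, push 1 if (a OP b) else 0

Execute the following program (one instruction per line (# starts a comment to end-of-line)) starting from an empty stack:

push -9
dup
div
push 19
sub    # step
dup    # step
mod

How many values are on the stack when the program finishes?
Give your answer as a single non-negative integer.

After 'push -9': stack = [-9] (depth 1)
After 'dup': stack = [-9, -9] (depth 2)
After 'div': stack = [1] (depth 1)
After 'push 19': stack = [1, 19] (depth 2)
After 'sub': stack = [-18] (depth 1)
After 'dup': stack = [-18, -18] (depth 2)
After 'mod': stack = [0] (depth 1)

Answer: 1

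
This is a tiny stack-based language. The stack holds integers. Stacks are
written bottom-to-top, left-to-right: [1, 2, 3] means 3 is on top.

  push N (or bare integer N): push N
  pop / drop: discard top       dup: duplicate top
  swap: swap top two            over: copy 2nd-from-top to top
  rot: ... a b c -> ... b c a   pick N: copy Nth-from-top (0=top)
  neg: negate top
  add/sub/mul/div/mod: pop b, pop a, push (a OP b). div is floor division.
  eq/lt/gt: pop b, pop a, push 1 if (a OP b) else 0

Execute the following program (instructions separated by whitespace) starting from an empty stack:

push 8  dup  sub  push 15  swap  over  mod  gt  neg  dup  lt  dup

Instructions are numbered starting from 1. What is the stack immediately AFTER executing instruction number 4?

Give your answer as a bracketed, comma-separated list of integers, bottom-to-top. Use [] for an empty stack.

Step 1 ('push 8'): [8]
Step 2 ('dup'): [8, 8]
Step 3 ('sub'): [0]
Step 4 ('push 15'): [0, 15]

Answer: [0, 15]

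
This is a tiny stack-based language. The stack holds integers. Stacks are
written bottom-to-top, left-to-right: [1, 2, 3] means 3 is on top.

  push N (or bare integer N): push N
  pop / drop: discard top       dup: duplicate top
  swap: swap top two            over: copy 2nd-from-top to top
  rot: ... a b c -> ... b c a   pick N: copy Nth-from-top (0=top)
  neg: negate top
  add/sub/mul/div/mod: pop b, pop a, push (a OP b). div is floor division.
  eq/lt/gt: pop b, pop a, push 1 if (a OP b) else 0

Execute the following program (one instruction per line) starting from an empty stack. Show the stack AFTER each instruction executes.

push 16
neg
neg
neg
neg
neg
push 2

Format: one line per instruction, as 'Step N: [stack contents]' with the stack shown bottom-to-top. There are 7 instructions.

Step 1: [16]
Step 2: [-16]
Step 3: [16]
Step 4: [-16]
Step 5: [16]
Step 6: [-16]
Step 7: [-16, 2]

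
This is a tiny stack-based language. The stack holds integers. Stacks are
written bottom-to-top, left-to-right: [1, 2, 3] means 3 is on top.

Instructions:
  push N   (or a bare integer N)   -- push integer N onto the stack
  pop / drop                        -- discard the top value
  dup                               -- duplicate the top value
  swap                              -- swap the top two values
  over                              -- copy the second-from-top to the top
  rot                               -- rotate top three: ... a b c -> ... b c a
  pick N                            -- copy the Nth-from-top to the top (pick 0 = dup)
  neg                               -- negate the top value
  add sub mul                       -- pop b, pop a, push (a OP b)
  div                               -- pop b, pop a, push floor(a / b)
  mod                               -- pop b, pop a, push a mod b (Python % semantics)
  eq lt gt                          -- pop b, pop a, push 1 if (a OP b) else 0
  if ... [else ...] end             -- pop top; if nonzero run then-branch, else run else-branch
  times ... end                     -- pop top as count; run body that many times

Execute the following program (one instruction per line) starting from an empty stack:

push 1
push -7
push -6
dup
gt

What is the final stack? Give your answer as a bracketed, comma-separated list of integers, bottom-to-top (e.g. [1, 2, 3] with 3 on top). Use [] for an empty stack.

After 'push 1': [1]
After 'push -7': [1, -7]
After 'push -6': [1, -7, -6]
After 'dup': [1, -7, -6, -6]
After 'gt': [1, -7, 0]

Answer: [1, -7, 0]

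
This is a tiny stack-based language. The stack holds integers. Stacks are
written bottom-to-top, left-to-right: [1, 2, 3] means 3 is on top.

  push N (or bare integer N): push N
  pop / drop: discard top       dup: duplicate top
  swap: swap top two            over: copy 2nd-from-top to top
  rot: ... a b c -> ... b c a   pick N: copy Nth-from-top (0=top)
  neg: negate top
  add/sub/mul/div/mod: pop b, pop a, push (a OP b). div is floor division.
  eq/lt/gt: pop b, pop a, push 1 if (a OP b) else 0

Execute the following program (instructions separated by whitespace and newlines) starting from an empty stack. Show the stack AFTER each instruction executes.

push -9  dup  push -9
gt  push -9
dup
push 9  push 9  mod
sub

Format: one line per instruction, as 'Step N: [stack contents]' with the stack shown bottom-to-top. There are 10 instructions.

Step 1: [-9]
Step 2: [-9, -9]
Step 3: [-9, -9, -9]
Step 4: [-9, 0]
Step 5: [-9, 0, -9]
Step 6: [-9, 0, -9, -9]
Step 7: [-9, 0, -9, -9, 9]
Step 8: [-9, 0, -9, -9, 9, 9]
Step 9: [-9, 0, -9, -9, 0]
Step 10: [-9, 0, -9, -9]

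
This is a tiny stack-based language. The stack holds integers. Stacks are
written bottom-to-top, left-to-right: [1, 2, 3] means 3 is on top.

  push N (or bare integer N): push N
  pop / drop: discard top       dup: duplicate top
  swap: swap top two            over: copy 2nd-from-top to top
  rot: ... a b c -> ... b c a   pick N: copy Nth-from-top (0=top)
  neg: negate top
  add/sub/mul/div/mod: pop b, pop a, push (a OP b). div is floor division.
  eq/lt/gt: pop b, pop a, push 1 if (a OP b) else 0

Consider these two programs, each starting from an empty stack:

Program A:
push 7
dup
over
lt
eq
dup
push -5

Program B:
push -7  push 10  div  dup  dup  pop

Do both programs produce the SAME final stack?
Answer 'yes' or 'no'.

Program A trace:
  After 'push 7': [7]
  After 'dup': [7, 7]
  After 'over': [7, 7, 7]
  After 'lt': [7, 0]
  After 'eq': [0]
  After 'dup': [0, 0]
  After 'push -5': [0, 0, -5]
Program A final stack: [0, 0, -5]

Program B trace:
  After 'push -7': [-7]
  After 'push 10': [-7, 10]
  After 'div': [-1]
  After 'dup': [-1, -1]
  After 'dup': [-1, -1, -1]
  After 'pop': [-1, -1]
Program B final stack: [-1, -1]
Same: no

Answer: no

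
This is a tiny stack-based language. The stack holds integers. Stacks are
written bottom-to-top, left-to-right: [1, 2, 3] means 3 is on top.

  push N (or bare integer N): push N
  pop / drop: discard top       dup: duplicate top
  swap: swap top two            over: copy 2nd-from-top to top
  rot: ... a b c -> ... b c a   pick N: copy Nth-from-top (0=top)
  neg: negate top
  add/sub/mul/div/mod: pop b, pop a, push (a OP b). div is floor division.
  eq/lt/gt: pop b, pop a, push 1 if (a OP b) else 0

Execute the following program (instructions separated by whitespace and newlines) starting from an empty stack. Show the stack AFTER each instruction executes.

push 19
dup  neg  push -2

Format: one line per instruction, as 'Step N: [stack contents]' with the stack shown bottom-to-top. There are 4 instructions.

Step 1: [19]
Step 2: [19, 19]
Step 3: [19, -19]
Step 4: [19, -19, -2]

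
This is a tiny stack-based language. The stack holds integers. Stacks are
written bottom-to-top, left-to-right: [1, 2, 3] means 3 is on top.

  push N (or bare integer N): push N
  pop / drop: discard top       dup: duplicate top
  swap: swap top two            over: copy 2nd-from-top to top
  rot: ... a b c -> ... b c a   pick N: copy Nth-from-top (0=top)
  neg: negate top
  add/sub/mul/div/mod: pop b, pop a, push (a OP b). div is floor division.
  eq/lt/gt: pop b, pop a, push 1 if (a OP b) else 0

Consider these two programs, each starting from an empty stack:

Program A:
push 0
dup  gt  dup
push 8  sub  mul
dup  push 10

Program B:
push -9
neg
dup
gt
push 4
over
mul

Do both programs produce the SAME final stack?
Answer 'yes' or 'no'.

Answer: no

Derivation:
Program A trace:
  After 'push 0': [0]
  After 'dup': [0, 0]
  After 'gt': [0]
  After 'dup': [0, 0]
  After 'push 8': [0, 0, 8]
  After 'sub': [0, -8]
  After 'mul': [0]
  After 'dup': [0, 0]
  After 'push 10': [0, 0, 10]
Program A final stack: [0, 0, 10]

Program B trace:
  After 'push -9': [-9]
  After 'neg': [9]
  After 'dup': [9, 9]
  After 'gt': [0]
  After 'push 4': [0, 4]
  After 'over': [0, 4, 0]
  After 'mul': [0, 0]
Program B final stack: [0, 0]
Same: no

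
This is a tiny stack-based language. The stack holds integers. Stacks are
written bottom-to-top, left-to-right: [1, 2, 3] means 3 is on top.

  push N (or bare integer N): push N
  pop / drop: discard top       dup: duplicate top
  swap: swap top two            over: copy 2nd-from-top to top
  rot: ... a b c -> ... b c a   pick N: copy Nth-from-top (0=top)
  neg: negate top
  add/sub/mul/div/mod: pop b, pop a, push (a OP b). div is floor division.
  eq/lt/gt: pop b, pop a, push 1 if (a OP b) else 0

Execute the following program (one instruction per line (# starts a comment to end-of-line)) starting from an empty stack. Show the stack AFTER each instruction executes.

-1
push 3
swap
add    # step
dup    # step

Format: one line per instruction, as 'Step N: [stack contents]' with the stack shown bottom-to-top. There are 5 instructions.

Step 1: [-1]
Step 2: [-1, 3]
Step 3: [3, -1]
Step 4: [2]
Step 5: [2, 2]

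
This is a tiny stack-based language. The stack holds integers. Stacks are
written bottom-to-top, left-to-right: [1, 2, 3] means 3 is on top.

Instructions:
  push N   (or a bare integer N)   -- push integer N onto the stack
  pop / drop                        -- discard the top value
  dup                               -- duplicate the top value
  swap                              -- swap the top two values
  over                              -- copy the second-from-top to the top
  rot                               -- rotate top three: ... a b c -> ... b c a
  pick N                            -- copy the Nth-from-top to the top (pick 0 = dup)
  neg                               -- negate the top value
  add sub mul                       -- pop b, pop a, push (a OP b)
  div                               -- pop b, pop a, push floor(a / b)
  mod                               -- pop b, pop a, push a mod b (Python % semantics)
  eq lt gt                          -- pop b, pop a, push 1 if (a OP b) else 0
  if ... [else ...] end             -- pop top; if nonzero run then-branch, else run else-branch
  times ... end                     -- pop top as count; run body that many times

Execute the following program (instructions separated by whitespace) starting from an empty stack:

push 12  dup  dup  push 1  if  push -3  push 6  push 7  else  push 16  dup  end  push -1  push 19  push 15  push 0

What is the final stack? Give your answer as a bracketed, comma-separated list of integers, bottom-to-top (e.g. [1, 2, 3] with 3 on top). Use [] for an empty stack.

After 'push 12': [12]
After 'dup': [12, 12]
After 'dup': [12, 12, 12]
After 'push 1': [12, 12, 12, 1]
After 'if': [12, 12, 12]
After 'push -3': [12, 12, 12, -3]
After 'push 6': [12, 12, 12, -3, 6]
After 'push 7': [12, 12, 12, -3, 6, 7]
After 'push -1': [12, 12, 12, -3, 6, 7, -1]
After 'push 19': [12, 12, 12, -3, 6, 7, -1, 19]
After 'push 15': [12, 12, 12, -3, 6, 7, -1, 19, 15]
After 'push 0': [12, 12, 12, -3, 6, 7, -1, 19, 15, 0]

Answer: [12, 12, 12, -3, 6, 7, -1, 19, 15, 0]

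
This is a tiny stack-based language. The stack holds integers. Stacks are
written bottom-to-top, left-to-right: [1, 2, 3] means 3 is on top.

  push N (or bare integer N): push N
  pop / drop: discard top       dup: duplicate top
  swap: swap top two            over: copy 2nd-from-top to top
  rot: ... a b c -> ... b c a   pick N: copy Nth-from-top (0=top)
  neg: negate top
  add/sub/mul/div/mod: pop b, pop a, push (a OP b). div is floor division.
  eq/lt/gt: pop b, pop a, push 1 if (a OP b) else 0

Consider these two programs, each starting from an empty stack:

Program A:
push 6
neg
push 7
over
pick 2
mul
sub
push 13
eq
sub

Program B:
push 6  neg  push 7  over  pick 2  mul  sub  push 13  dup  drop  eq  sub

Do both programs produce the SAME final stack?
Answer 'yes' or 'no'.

Answer: yes

Derivation:
Program A trace:
  After 'push 6': [6]
  After 'neg': [-6]
  After 'push 7': [-6, 7]
  After 'over': [-6, 7, -6]
  After 'pick 2': [-6, 7, -6, -6]
  After 'mul': [-6, 7, 36]
  After 'sub': [-6, -29]
  After 'push 13': [-6, -29, 13]
  After 'eq': [-6, 0]
  After 'sub': [-6]
Program A final stack: [-6]

Program B trace:
  After 'push 6': [6]
  After 'neg': [-6]
  After 'push 7': [-6, 7]
  After 'over': [-6, 7, -6]
  After 'pick 2': [-6, 7, -6, -6]
  After 'mul': [-6, 7, 36]
  After 'sub': [-6, -29]
  After 'push 13': [-6, -29, 13]
  After 'dup': [-6, -29, 13, 13]
  After 'drop': [-6, -29, 13]
  After 'eq': [-6, 0]
  After 'sub': [-6]
Program B final stack: [-6]
Same: yes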